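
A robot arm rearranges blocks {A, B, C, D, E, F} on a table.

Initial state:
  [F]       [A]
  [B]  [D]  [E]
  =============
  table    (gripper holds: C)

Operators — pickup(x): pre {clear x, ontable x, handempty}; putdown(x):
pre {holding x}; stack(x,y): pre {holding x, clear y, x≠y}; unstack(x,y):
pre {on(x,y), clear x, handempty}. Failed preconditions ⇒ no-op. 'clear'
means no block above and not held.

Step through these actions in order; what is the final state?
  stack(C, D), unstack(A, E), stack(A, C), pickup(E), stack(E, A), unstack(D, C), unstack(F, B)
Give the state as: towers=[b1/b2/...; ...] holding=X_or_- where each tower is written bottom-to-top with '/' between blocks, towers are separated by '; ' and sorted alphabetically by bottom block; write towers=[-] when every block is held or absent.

step 1 (stack(C, D)): towers=[B/F; D/C; E/A] holding=-
step 2 (unstack(A, E)): towers=[B/F; D/C; E] holding=A
step 3 (stack(A, C)): towers=[B/F; D/C/A; E] holding=-
step 4 (pickup(E)): towers=[B/F; D/C/A] holding=E
step 5 (stack(E, A)): towers=[B/F; D/C/A/E] holding=-
step 6 (unstack(D, C)) [no-op]: towers=[B/F; D/C/A/E] holding=-
step 7 (unstack(F, B)): towers=[B; D/C/A/E] holding=F

towers=[B; D/C/A/E] holding=F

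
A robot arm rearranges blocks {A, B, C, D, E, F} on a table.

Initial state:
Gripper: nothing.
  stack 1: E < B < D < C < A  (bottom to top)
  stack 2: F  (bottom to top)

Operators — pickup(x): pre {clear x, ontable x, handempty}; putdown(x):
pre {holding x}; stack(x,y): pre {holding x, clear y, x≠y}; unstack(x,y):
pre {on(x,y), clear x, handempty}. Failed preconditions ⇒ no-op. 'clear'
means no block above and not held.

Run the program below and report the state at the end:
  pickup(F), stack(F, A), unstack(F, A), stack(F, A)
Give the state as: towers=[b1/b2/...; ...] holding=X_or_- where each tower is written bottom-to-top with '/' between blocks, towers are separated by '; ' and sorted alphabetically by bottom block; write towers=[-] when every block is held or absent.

step 1 (pickup(F)): towers=[E/B/D/C/A] holding=F
step 2 (stack(F, A)): towers=[E/B/D/C/A/F] holding=-
step 3 (unstack(F, A)): towers=[E/B/D/C/A] holding=F
step 4 (stack(F, A)): towers=[E/B/D/C/A/F] holding=-

towers=[E/B/D/C/A/F] holding=-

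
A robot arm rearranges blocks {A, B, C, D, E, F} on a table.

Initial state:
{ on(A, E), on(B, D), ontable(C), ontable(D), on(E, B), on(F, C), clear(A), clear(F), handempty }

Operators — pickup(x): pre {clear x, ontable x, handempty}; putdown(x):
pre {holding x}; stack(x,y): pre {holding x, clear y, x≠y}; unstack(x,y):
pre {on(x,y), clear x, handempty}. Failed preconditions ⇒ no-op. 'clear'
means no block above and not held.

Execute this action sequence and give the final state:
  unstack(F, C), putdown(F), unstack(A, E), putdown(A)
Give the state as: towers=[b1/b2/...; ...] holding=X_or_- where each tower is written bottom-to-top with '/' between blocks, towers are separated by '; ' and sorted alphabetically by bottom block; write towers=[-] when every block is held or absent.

step 1 (unstack(F, C)): towers=[C; D/B/E/A] holding=F
step 2 (putdown(F)): towers=[C; D/B/E/A; F] holding=-
step 3 (unstack(A, E)): towers=[C; D/B/E; F] holding=A
step 4 (putdown(A)): towers=[A; C; D/B/E; F] holding=-

towers=[A; C; D/B/E; F] holding=-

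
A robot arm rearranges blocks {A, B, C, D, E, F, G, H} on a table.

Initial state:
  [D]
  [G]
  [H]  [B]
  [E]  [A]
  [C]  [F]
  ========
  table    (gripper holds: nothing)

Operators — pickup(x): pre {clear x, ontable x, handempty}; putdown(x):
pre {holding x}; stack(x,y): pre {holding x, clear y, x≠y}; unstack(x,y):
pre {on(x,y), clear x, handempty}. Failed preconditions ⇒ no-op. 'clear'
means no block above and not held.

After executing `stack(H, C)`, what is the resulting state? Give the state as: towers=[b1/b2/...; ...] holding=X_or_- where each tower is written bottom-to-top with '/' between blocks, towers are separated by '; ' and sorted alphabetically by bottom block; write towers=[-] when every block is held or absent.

before: towers=[C/E/H/G/D; F/A/B] holding=-
pre[stack(H, C)]: holding(H) ✗, clear(C) ✗, H≠C ✓
holding(H), clear(C) unmet → stack(H, C) is a no-op
after:  towers=[C/E/H/G/D; F/A/B] holding=-

towers=[C/E/H/G/D; F/A/B] holding=-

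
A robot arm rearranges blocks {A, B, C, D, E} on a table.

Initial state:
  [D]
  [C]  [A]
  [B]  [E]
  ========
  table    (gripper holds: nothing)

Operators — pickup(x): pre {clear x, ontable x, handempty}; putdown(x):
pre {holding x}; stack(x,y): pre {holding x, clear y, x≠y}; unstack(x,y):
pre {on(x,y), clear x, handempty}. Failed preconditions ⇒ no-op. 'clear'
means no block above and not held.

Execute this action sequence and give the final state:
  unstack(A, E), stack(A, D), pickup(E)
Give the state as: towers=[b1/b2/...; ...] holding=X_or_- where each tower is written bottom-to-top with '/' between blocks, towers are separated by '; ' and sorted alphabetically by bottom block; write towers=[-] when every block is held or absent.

step 1 (unstack(A, E)): towers=[B/C/D; E] holding=A
step 2 (stack(A, D)): towers=[B/C/D/A; E] holding=-
step 3 (pickup(E)): towers=[B/C/D/A] holding=E

towers=[B/C/D/A] holding=E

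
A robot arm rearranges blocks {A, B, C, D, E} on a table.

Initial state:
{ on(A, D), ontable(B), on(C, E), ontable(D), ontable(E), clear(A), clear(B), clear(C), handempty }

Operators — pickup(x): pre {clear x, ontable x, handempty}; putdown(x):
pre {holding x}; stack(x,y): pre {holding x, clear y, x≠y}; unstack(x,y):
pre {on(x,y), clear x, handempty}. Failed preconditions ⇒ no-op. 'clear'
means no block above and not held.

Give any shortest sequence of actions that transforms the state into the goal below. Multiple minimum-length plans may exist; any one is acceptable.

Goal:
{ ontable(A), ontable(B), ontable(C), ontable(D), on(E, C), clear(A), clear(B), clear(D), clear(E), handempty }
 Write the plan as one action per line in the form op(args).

unstack(A, D)
putdown(A)
unstack(C, E)
putdown(C)
pickup(E)
stack(E, C)

step 1 (unstack(A, D)): towers=[B; D; E/C] holding=A
step 2 (putdown(A)): towers=[A; B; D; E/C] holding=-
step 3 (unstack(C, E)): towers=[A; B; D; E] holding=C
step 4 (putdown(C)): towers=[A; B; C; D; E] holding=-
step 5 (pickup(E)): towers=[A; B; C; D] holding=E
step 6 (stack(E, C)): towers=[A; B; C/E; D] holding=-
goal check: towers=[A; B; C/E; D] holding=- — reached (length 6, optimal by BFS)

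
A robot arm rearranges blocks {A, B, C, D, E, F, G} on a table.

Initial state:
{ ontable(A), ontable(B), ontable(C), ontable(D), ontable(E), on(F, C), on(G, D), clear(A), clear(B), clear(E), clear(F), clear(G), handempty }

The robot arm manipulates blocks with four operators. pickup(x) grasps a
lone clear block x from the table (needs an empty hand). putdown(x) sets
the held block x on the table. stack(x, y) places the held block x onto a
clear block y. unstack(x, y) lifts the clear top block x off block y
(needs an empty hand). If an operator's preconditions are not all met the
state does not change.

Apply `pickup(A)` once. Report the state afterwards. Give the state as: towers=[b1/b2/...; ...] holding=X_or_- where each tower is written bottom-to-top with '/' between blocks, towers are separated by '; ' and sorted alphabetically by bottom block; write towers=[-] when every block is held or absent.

towers=[B; C/F; D/G; E] holding=A

before: towers=[A; B; C/F; D/G; E] holding=-
pre[pickup(A)]: clear(A) yes, ontable(A) yes, handempty yes
all met → apply pickup(A)
after:  towers=[B; C/F; D/G; E] holding=A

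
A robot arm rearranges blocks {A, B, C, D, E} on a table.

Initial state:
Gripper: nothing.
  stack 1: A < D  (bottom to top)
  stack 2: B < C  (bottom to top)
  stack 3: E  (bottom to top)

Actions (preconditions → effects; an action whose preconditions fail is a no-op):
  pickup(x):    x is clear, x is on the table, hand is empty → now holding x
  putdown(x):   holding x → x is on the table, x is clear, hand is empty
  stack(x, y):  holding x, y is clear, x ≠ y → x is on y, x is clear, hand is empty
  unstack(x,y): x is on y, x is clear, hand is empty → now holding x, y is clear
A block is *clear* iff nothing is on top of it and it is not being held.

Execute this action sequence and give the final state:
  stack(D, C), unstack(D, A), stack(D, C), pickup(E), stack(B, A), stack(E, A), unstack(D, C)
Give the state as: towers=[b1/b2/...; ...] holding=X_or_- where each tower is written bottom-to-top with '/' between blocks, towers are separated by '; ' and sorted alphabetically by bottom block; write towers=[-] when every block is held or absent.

step 1 (stack(D, C)) [no-op]: towers=[A/D; B/C; E] holding=-
step 2 (unstack(D, A)): towers=[A; B/C; E] holding=D
step 3 (stack(D, C)): towers=[A; B/C/D; E] holding=-
step 4 (pickup(E)): towers=[A; B/C/D] holding=E
step 5 (stack(B, A)) [no-op]: towers=[A; B/C/D] holding=E
step 6 (stack(E, A)): towers=[A/E; B/C/D] holding=-
step 7 (unstack(D, C)): towers=[A/E; B/C] holding=D

towers=[A/E; B/C] holding=D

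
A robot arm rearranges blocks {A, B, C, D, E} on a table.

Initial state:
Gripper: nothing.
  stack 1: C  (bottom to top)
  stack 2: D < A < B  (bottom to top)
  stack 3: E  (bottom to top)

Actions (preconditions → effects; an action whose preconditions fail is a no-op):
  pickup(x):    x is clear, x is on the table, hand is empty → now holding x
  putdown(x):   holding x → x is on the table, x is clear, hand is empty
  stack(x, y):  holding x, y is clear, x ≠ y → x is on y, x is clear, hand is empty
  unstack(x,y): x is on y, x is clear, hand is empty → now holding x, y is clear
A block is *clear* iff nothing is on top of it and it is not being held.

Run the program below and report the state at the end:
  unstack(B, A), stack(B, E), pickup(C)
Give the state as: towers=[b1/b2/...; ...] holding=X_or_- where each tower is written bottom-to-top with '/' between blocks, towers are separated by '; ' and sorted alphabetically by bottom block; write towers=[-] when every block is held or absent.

step 1 (unstack(B, A)): towers=[C; D/A; E] holding=B
step 2 (stack(B, E)): towers=[C; D/A; E/B] holding=-
step 3 (pickup(C)): towers=[D/A; E/B] holding=C

towers=[D/A; E/B] holding=C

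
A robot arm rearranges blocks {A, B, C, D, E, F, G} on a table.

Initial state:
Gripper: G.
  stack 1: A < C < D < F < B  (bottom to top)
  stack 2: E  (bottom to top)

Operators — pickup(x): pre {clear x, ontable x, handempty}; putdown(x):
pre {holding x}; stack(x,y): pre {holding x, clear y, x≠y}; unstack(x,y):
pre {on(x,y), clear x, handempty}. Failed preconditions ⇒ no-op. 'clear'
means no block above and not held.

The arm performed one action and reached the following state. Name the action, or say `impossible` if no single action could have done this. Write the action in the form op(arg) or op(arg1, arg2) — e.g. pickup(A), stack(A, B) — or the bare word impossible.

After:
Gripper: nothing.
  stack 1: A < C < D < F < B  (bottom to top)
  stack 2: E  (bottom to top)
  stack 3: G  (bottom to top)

target: towers=[A/C/D/F/B; E; G] holding=-
        putdown(G) → towers=[A/C/D/F/B; E; G] holding=-  ← match
       stack(G, B) → towers=[A/C/D/F/B/G; E] holding=-
       stack(G, E) → towers=[A/C/D/F/B; E/G] holding=-

putdown(G)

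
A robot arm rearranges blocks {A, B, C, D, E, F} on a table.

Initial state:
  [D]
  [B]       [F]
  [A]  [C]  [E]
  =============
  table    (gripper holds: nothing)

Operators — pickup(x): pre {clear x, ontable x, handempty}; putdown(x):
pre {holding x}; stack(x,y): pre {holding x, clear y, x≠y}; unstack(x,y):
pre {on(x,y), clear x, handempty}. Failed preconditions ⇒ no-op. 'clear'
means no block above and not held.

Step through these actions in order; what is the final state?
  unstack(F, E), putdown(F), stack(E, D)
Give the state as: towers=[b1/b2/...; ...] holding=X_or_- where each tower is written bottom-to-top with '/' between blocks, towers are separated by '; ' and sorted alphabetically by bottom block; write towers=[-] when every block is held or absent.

step 1 (unstack(F, E)): towers=[A/B/D; C; E] holding=F
step 2 (putdown(F)): towers=[A/B/D; C; E; F] holding=-
step 3 (stack(E, D)) [no-op]: towers=[A/B/D; C; E; F] holding=-

towers=[A/B/D; C; E; F] holding=-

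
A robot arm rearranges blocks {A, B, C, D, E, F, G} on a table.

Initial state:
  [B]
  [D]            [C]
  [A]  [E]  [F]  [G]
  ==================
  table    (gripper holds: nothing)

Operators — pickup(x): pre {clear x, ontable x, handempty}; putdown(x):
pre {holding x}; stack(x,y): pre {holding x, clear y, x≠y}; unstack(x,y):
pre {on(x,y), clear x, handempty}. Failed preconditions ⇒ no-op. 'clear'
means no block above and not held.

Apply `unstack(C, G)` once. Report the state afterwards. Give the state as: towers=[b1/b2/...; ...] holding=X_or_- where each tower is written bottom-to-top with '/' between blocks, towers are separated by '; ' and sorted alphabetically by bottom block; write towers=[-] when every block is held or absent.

towers=[A/D/B; E; F; G] holding=C

before: towers=[A/D/B; E; F; G/C] holding=-
pre[unstack(C, G)]: on(C,G) ✓, clear(C) ✓, handempty ✓
all met → apply unstack(C, G)
after:  towers=[A/D/B; E; F; G] holding=C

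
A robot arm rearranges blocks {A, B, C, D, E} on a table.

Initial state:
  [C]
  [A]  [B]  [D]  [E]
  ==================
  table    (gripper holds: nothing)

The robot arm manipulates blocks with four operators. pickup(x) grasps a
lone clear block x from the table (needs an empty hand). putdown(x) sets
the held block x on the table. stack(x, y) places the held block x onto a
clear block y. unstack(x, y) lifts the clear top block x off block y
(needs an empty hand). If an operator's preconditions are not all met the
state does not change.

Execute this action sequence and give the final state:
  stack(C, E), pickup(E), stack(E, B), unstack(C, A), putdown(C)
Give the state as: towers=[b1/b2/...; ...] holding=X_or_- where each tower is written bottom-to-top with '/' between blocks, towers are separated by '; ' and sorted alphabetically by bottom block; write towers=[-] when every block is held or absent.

step 1 (stack(C, E)) [no-op]: towers=[A/C; B; D; E] holding=-
step 2 (pickup(E)): towers=[A/C; B; D] holding=E
step 3 (stack(E, B)): towers=[A/C; B/E; D] holding=-
step 4 (unstack(C, A)): towers=[A; B/E; D] holding=C
step 5 (putdown(C)): towers=[A; B/E; C; D] holding=-

towers=[A; B/E; C; D] holding=-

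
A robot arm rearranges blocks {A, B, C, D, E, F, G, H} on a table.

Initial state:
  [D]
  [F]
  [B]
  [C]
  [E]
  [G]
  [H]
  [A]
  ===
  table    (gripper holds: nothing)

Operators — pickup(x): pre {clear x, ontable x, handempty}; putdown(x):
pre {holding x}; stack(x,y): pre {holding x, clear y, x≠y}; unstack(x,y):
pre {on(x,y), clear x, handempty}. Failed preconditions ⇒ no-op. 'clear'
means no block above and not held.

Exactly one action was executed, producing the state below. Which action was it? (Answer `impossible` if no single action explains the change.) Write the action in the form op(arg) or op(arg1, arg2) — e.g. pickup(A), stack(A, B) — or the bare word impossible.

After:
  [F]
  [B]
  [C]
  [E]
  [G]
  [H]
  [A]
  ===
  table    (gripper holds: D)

target: towers=[A/H/G/E/C/B/F] holding=D
     unstack(D, F) → towers=[A/H/G/E/C/B/F] holding=D  ← match

unstack(D, F)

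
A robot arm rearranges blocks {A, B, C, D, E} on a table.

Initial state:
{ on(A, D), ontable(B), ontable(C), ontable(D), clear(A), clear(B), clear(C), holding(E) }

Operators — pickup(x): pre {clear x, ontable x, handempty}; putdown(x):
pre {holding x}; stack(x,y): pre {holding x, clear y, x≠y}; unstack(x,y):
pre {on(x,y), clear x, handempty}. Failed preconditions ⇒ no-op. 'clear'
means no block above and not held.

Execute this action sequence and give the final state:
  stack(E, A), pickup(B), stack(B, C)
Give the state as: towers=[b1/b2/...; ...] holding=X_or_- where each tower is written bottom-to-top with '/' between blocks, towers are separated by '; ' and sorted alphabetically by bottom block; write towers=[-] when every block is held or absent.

step 1 (stack(E, A)): towers=[B; C; D/A/E] holding=-
step 2 (pickup(B)): towers=[C; D/A/E] holding=B
step 3 (stack(B, C)): towers=[C/B; D/A/E] holding=-

towers=[C/B; D/A/E] holding=-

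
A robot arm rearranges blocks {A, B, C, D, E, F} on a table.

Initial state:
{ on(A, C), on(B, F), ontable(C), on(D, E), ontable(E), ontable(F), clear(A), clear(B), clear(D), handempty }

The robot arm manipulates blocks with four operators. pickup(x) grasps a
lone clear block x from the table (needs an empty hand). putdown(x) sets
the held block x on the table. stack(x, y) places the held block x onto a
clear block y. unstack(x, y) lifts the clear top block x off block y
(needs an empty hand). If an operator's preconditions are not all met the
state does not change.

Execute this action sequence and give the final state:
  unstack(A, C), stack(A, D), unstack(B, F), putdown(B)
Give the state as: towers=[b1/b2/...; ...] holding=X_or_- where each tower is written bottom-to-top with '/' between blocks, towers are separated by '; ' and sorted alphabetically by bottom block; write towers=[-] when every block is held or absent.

towers=[B; C; E/D/A; F] holding=-

step 1 (unstack(A, C)): towers=[C; E/D; F/B] holding=A
step 2 (stack(A, D)): towers=[C; E/D/A; F/B] holding=-
step 3 (unstack(B, F)): towers=[C; E/D/A; F] holding=B
step 4 (putdown(B)): towers=[B; C; E/D/A; F] holding=-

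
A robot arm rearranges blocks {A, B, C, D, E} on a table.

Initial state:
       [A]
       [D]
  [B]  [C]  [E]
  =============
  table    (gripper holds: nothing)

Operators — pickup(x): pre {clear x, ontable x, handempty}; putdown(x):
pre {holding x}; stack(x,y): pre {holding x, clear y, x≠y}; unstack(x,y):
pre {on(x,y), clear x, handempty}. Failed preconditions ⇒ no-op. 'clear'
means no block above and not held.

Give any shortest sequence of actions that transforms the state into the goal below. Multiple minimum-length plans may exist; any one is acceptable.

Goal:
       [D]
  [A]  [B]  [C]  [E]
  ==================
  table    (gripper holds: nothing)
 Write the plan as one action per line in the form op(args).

step 1 (unstack(A, D)): towers=[B; C/D; E] holding=A
step 2 (putdown(A)): towers=[A; B; C/D; E] holding=-
step 3 (unstack(D, C)): towers=[A; B; C; E] holding=D
step 4 (stack(D, B)): towers=[A; B/D; C; E] holding=-
goal check: towers=[A; B/D; C; E] holding=- — reached (length 4, optimal by BFS)

unstack(A, D)
putdown(A)
unstack(D, C)
stack(D, B)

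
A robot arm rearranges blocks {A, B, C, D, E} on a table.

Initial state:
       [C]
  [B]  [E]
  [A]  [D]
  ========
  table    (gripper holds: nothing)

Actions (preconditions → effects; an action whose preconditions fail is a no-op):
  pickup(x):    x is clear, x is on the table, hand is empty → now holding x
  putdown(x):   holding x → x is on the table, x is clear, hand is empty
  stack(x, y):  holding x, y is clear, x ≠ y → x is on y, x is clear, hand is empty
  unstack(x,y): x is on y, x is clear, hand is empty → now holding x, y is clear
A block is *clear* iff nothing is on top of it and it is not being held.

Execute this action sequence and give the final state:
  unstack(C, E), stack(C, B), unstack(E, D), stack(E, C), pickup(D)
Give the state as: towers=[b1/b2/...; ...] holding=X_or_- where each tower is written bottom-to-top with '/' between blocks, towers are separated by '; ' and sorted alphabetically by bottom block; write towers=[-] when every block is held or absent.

towers=[A/B/C/E] holding=D

step 1 (unstack(C, E)): towers=[A/B; D/E] holding=C
step 2 (stack(C, B)): towers=[A/B/C; D/E] holding=-
step 3 (unstack(E, D)): towers=[A/B/C; D] holding=E
step 4 (stack(E, C)): towers=[A/B/C/E; D] holding=-
step 5 (pickup(D)): towers=[A/B/C/E] holding=D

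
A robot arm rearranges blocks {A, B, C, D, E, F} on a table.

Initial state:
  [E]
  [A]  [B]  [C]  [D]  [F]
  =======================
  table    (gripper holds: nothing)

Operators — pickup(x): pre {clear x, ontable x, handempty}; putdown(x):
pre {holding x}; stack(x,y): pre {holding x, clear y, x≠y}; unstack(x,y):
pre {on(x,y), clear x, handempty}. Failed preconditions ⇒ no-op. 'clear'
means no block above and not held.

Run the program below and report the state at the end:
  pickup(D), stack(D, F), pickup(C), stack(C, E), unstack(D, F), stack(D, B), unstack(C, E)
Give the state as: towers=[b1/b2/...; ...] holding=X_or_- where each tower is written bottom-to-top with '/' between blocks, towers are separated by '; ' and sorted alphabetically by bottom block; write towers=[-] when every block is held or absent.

towers=[A/E; B/D; F] holding=C

step 1 (pickup(D)): towers=[A/E; B; C; F] holding=D
step 2 (stack(D, F)): towers=[A/E; B; C; F/D] holding=-
step 3 (pickup(C)): towers=[A/E; B; F/D] holding=C
step 4 (stack(C, E)): towers=[A/E/C; B; F/D] holding=-
step 5 (unstack(D, F)): towers=[A/E/C; B; F] holding=D
step 6 (stack(D, B)): towers=[A/E/C; B/D; F] holding=-
step 7 (unstack(C, E)): towers=[A/E; B/D; F] holding=C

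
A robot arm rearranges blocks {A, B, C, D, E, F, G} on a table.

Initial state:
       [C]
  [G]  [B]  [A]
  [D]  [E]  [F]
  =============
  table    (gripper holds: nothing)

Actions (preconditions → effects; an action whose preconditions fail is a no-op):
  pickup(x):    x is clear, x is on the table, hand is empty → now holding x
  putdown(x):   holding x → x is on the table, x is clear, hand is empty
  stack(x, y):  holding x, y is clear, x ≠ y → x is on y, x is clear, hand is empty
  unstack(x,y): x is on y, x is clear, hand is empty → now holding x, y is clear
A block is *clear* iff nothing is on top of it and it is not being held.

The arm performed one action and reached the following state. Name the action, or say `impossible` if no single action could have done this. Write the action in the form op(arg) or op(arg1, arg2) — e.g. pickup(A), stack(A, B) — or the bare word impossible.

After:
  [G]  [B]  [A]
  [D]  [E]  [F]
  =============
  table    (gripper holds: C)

unstack(C, B)

target: towers=[D/G; E/B; F/A] holding=C
     unstack(G, D) → towers=[D; E/B/C; F/A] holding=G
     unstack(A, F) → towers=[D/G; E/B/C; F] holding=A
     unstack(C, B) → towers=[D/G; E/B; F/A] holding=C  ← match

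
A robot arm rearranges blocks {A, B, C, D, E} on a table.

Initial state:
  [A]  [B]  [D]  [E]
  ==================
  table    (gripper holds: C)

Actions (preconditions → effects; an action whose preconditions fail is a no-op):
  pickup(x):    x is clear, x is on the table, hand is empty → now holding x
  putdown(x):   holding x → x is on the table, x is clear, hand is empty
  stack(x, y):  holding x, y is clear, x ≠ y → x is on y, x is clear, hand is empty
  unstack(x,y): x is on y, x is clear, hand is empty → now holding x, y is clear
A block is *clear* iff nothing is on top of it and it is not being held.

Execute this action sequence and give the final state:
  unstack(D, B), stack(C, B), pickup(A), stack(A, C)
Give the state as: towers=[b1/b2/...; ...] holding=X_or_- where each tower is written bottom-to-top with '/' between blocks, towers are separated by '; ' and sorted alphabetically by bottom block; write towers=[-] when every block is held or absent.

step 1 (unstack(D, B)) [no-op]: towers=[A; B; D; E] holding=C
step 2 (stack(C, B)): towers=[A; B/C; D; E] holding=-
step 3 (pickup(A)): towers=[B/C; D; E] holding=A
step 4 (stack(A, C)): towers=[B/C/A; D; E] holding=-

towers=[B/C/A; D; E] holding=-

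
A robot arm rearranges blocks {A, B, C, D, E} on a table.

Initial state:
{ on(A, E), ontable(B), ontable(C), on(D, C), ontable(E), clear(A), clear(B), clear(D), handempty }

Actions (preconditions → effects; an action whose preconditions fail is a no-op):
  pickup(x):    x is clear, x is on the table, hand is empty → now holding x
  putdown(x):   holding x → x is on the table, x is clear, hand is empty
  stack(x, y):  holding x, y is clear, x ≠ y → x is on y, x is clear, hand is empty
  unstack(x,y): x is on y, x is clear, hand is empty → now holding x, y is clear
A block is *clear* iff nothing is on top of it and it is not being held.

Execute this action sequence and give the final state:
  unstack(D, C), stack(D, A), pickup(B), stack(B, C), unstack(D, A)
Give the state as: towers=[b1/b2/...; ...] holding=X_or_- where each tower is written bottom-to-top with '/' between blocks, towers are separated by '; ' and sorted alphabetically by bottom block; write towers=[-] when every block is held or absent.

towers=[C/B; E/A] holding=D

step 1 (unstack(D, C)): towers=[B; C; E/A] holding=D
step 2 (stack(D, A)): towers=[B; C; E/A/D] holding=-
step 3 (pickup(B)): towers=[C; E/A/D] holding=B
step 4 (stack(B, C)): towers=[C/B; E/A/D] holding=-
step 5 (unstack(D, A)): towers=[C/B; E/A] holding=D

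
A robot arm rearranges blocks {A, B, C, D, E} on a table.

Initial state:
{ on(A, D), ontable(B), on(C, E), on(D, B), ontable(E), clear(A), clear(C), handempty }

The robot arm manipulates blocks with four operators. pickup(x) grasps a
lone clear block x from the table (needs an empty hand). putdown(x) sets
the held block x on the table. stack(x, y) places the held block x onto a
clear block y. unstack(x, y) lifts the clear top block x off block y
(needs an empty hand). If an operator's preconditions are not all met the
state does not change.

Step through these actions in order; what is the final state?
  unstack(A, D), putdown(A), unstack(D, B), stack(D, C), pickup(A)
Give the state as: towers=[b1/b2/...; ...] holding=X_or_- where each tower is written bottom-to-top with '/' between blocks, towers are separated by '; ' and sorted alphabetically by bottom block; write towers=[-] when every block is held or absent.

step 1 (unstack(A, D)): towers=[B/D; E/C] holding=A
step 2 (putdown(A)): towers=[A; B/D; E/C] holding=-
step 3 (unstack(D, B)): towers=[A; B; E/C] holding=D
step 4 (stack(D, C)): towers=[A; B; E/C/D] holding=-
step 5 (pickup(A)): towers=[B; E/C/D] holding=A

towers=[B; E/C/D] holding=A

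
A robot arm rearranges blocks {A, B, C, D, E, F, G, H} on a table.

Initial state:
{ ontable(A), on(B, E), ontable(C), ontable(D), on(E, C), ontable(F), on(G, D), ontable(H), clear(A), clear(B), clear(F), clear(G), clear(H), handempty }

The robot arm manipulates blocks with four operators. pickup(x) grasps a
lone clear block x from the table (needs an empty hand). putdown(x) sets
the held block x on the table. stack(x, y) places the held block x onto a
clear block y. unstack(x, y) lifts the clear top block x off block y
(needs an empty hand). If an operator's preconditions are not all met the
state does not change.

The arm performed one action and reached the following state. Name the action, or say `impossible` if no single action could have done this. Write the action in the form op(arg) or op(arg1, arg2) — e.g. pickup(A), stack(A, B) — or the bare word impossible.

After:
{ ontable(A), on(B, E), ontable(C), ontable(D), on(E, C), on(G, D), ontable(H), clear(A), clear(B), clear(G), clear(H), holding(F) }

target: towers=[A; C/E/B; D/G; H] holding=F
     unstack(G, D) → towers=[A; C/E/B; D; F; H] holding=G
         pickup(A) → towers=[C/E/B; D/G; F; H] holding=A
         pickup(H) → towers=[A; C/E/B; D/G; F] holding=H
     unstack(B, E) → towers=[A; C/E; D/G; F; H] holding=B
         pickup(F) → towers=[A; C/E/B; D/G; H] holding=F  ← match

pickup(F)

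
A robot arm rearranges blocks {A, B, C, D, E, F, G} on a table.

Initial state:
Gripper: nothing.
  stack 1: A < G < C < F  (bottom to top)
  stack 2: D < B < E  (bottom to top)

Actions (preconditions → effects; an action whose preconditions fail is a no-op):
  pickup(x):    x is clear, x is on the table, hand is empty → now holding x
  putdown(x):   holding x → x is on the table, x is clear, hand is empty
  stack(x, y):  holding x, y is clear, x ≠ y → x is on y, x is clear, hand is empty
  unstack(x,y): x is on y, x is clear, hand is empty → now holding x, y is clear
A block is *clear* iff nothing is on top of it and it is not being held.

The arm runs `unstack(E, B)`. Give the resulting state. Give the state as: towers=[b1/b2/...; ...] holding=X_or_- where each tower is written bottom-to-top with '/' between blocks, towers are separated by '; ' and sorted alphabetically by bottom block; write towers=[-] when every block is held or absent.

towers=[A/G/C/F; D/B] holding=E

before: towers=[A/G/C/F; D/B/E] holding=-
pre[unstack(E, B)]: on(E,B) ✓, clear(E) ✓, handempty ✓
all met → apply unstack(E, B)
after:  towers=[A/G/C/F; D/B] holding=E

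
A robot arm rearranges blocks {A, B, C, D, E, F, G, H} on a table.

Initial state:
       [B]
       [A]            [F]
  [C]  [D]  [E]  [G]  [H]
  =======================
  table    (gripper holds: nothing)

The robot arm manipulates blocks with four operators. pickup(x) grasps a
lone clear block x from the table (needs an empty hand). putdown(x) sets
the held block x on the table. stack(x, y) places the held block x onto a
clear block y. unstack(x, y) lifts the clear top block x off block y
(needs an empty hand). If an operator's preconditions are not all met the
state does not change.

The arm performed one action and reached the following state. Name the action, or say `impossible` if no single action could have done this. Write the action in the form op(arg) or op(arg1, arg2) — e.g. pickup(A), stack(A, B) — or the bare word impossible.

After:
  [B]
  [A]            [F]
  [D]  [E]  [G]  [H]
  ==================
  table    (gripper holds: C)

target: towers=[D/A/B; E; G; H/F] holding=C
         pickup(G) → towers=[C; D/A/B; E; H/F] holding=G
         pickup(E) → towers=[C; D/A/B; G; H/F] holding=E
     unstack(B, A) → towers=[C; D/A; E; G; H/F] holding=B
     unstack(F, H) → towers=[C; D/A/B; E; G; H] holding=F
         pickup(C) → towers=[D/A/B; E; G; H/F] holding=C  ← match

pickup(C)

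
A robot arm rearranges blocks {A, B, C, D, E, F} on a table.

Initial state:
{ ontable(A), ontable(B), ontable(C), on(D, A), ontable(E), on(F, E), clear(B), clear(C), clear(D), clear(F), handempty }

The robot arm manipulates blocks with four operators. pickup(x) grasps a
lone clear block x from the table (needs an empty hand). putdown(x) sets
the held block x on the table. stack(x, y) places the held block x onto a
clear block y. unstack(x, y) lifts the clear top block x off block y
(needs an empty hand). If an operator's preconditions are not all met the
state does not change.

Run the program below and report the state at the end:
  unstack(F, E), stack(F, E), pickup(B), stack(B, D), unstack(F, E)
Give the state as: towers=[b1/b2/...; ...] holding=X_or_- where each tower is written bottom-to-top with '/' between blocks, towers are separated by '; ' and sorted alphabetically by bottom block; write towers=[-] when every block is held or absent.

towers=[A/D/B; C; E] holding=F

step 1 (unstack(F, E)): towers=[A/D; B; C; E] holding=F
step 2 (stack(F, E)): towers=[A/D; B; C; E/F] holding=-
step 3 (pickup(B)): towers=[A/D; C; E/F] holding=B
step 4 (stack(B, D)): towers=[A/D/B; C; E/F] holding=-
step 5 (unstack(F, E)): towers=[A/D/B; C; E] holding=F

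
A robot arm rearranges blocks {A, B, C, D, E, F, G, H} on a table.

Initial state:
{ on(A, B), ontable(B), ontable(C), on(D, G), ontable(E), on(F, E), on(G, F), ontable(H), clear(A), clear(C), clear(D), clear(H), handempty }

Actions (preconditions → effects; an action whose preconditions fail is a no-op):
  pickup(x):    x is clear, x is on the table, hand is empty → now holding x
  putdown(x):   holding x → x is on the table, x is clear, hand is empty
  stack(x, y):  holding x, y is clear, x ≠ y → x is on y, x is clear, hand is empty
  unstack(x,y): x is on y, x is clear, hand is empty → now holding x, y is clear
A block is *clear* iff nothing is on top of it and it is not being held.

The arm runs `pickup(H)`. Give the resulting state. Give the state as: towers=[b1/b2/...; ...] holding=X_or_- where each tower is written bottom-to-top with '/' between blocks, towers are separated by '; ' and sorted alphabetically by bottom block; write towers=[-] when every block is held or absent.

towers=[B/A; C; E/F/G/D] holding=H

before: towers=[B/A; C; E/F/G/D; H] holding=-
pre[pickup(H)]: clear(H) yes, ontable(H) yes, handempty yes
all met → apply pickup(H)
after:  towers=[B/A; C; E/F/G/D] holding=H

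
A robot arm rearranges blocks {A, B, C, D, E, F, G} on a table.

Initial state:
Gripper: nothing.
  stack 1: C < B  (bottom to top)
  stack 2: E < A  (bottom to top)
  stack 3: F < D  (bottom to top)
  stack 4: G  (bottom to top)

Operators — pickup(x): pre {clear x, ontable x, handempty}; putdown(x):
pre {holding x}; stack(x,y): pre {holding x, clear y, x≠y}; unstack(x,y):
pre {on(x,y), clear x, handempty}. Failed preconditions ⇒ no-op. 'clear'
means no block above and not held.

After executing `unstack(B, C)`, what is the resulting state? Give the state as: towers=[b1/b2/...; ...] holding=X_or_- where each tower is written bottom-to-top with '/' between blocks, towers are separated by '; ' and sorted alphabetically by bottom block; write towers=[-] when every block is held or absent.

before: towers=[C/B; E/A; F/D; G] holding=-
pre[unstack(B, C)]: on(B,C) yes, clear(B) yes, handempty yes
all met → apply unstack(B, C)
after:  towers=[C; E/A; F/D; G] holding=B

towers=[C; E/A; F/D; G] holding=B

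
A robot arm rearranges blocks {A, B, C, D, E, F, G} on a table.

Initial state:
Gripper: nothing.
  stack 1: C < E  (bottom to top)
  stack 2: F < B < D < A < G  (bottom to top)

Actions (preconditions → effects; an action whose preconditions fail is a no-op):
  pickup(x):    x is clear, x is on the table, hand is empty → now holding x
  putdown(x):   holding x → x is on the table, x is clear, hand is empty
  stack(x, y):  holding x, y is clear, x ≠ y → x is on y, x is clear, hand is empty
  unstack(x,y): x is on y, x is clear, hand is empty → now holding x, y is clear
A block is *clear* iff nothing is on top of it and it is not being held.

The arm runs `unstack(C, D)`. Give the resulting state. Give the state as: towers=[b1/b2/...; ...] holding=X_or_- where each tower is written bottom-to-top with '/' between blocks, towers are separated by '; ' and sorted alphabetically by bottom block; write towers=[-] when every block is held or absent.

towers=[C/E; F/B/D/A/G] holding=-

before: towers=[C/E; F/B/D/A/G] holding=-
pre[unstack(C, D)]: on(C,D) no, clear(C) no, handempty yes
on(C,D), clear(C) unmet → unstack(C, D) is a no-op
after:  towers=[C/E; F/B/D/A/G] holding=-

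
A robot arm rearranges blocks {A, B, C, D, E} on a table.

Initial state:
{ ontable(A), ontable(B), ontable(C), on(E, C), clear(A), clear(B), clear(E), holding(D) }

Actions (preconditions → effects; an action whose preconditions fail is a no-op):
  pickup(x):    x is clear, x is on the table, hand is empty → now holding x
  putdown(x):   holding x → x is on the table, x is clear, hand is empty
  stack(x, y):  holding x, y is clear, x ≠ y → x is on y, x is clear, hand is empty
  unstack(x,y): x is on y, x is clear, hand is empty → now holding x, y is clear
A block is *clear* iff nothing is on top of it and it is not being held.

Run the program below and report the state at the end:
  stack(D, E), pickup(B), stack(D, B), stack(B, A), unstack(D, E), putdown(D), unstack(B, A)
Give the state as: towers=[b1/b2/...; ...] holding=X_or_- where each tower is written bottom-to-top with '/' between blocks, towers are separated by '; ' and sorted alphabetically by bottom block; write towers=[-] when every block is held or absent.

towers=[A; C/E; D] holding=B

step 1 (stack(D, E)): towers=[A; B; C/E/D] holding=-
step 2 (pickup(B)): towers=[A; C/E/D] holding=B
step 3 (stack(D, B)) [no-op]: towers=[A; C/E/D] holding=B
step 4 (stack(B, A)): towers=[A/B; C/E/D] holding=-
step 5 (unstack(D, E)): towers=[A/B; C/E] holding=D
step 6 (putdown(D)): towers=[A/B; C/E; D] holding=-
step 7 (unstack(B, A)): towers=[A; C/E; D] holding=B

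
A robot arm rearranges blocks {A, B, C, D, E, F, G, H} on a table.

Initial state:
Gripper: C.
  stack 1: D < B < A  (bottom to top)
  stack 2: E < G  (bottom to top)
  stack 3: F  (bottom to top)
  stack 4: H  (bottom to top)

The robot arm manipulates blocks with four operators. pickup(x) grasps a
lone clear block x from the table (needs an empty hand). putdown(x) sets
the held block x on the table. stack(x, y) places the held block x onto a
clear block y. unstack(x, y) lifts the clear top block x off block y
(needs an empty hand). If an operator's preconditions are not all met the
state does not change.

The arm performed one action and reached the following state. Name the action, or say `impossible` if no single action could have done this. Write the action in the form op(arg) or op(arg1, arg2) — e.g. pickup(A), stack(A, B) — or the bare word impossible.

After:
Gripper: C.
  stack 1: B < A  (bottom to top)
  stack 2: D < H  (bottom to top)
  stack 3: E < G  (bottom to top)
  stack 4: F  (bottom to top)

impossible

target: towers=[B/A; D/H; E/G; F] holding=C
        putdown(C) → towers=[C; D/B/A; E/G; F; H] holding=-
       stack(C, G) → towers=[D/B/A; E/G/C; F; H] holding=-
       stack(C, A) → towers=[D/B/A/C; E/G; F; H] holding=-
       stack(C, H) → towers=[D/B/A; E/G; F; H/C] holding=-
       stack(C, F) → towers=[D/B/A; E/G; F/C; H] holding=-
none of the 5 applicable actions match → impossible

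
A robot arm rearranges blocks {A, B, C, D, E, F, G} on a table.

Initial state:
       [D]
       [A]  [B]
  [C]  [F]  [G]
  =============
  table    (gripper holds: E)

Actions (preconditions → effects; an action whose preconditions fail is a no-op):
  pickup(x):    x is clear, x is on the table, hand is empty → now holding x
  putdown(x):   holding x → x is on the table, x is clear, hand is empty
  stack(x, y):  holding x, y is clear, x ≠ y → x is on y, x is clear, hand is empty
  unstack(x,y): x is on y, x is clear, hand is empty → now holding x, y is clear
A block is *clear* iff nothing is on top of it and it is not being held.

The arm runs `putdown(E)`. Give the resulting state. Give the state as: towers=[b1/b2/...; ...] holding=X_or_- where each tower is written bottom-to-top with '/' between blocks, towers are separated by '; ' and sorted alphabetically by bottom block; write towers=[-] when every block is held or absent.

before: towers=[C; F/A/D; G/B] holding=E
pre[putdown(E)]: holding(E) ✓
all met → apply putdown(E)
after:  towers=[C; E; F/A/D; G/B] holding=-

towers=[C; E; F/A/D; G/B] holding=-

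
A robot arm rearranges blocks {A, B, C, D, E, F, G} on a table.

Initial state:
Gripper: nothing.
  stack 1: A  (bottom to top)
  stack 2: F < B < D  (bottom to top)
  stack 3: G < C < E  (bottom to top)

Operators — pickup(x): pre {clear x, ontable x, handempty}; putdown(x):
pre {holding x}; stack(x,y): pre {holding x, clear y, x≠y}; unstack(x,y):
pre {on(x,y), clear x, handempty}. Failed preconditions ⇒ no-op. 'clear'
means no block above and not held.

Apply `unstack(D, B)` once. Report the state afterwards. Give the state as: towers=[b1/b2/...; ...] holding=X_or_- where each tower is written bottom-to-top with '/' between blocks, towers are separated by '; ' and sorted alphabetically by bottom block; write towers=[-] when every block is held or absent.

before: towers=[A; F/B/D; G/C/E] holding=-
pre[unstack(D, B)]: on(D,B) ✓, clear(D) ✓, handempty ✓
all met → apply unstack(D, B)
after:  towers=[A; F/B; G/C/E] holding=D

towers=[A; F/B; G/C/E] holding=D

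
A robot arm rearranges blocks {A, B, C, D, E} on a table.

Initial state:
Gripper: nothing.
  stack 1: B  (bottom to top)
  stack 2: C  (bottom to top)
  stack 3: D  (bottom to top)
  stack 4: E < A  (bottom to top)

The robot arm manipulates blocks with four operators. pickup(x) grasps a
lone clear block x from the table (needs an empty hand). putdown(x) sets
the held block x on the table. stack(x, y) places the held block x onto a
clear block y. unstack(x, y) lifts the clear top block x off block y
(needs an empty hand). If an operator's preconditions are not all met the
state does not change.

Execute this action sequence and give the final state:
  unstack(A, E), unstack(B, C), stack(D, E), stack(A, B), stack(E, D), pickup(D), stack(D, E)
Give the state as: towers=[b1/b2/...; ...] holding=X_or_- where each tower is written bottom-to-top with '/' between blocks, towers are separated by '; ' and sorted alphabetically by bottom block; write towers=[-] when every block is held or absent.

step 1 (unstack(A, E)): towers=[B; C; D; E] holding=A
step 2 (unstack(B, C)) [no-op]: towers=[B; C; D; E] holding=A
step 3 (stack(D, E)) [no-op]: towers=[B; C; D; E] holding=A
step 4 (stack(A, B)): towers=[B/A; C; D; E] holding=-
step 5 (stack(E, D)) [no-op]: towers=[B/A; C; D; E] holding=-
step 6 (pickup(D)): towers=[B/A; C; E] holding=D
step 7 (stack(D, E)): towers=[B/A; C; E/D] holding=-

towers=[B/A; C; E/D] holding=-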